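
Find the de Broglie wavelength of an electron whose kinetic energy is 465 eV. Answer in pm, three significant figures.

KE = 465 eV = 7.449 × 10⁻¹⁷ J.
p = √(2mKE) = √(2 × 9.109 × 10⁻³¹ × 7.449 × 10⁻¹⁷) = 1.165 × 10⁻²³ kg·m/s.
λ = h/p = 6.626 × 10⁻³⁴ / 1.165 × 10⁻²³ = 5.69 × 10⁻¹¹ m = 56.9 pm.

λ = 56.9 pm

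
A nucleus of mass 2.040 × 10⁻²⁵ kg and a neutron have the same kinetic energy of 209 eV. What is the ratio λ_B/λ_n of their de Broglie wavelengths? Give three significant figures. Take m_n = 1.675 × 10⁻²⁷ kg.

λ_B/λ_n = 0.0906

At fixed KE, p = √(2mKE) so λ = h/p ∝ 1/√m.
λ_B/λ_n = √(m_n/m_B) = √(1.675 × 10⁻²⁷/2.040 × 10⁻²⁵) = √(8.211 × 10⁻³) = 0.0906.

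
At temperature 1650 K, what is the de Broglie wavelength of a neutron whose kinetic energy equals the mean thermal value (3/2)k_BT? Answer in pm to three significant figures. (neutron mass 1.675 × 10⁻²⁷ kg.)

KE = (3/2)k_BT = 1.5 × 1.381 × 10⁻²³ × 1650 = 3.418 × 10⁻²⁰ J.
p = √(2mKE) = √(2 × 1.675 × 10⁻²⁷ × 3.418 × 10⁻²⁰) = 1.070 × 10⁻²³ kg·m/s.
λ = h/p = 6.19 × 10⁻¹¹ m = 61.9 pm.

λ = 61.9 pm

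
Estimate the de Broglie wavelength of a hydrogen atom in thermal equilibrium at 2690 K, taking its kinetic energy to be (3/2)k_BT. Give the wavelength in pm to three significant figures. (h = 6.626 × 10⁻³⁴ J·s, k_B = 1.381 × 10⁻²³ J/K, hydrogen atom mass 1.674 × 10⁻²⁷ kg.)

λ = 48.5 pm

KE = (3/2)k_BT = 1.5 × 1.381 × 10⁻²³ × 2690 = 5.572 × 10⁻²⁰ J.
p = √(2mKE) = √(2 × 1.674 × 10⁻²⁷ × 5.572 × 10⁻²⁰) = 1.366 × 10⁻²³ kg·m/s.
λ = h/p = 4.85 × 10⁻¹¹ m = 48.5 pm.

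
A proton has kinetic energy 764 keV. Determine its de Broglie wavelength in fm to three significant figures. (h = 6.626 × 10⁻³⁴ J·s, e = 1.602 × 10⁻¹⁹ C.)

KE = 764 keV = 1.224 × 10⁻¹³ J.
p = √(2mKE) = √(2 × 1.673 × 10⁻²⁷ × 1.224 × 10⁻¹³) = 2.024 × 10⁻²⁰ kg·m/s.
λ = h/p = 6.626 × 10⁻³⁴ / 2.024 × 10⁻²⁰ = 3.27 × 10⁻¹⁴ m = 32.7 fm.

λ = 32.7 fm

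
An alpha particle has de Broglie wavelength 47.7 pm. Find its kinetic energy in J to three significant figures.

p = h/λ = 6.626 × 10⁻³⁴ / 4.770 × 10⁻¹¹ = 1.389 × 10⁻²³ kg·m/s.
KE = p²/(2m) = (1.389 × 10⁻²³)² / (2 × 6.645 × 10⁻²⁷) = 1.452 × 10⁻²⁰ J = 1.45 × 10⁻²⁰ J.

KE = 1.45 × 10⁻²⁰ J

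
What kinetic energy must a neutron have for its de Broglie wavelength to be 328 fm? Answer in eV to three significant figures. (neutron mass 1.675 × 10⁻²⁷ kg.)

KE = 7600 eV

p = h/λ = 6.626 × 10⁻³⁴ / 3.280 × 10⁻¹³ = 2.020 × 10⁻²¹ kg·m/s.
KE = p²/(2m) = (2.020 × 10⁻²¹)² / (2 × 1.675 × 10⁻²⁷) = 1.218 × 10⁻¹⁵ J = 7600 eV.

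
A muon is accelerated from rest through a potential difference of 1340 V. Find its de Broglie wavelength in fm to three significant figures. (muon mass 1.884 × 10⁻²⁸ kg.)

λ = 2330 fm

KE = eV = 1.602 × 10⁻¹⁹ × 1340 = 2.147 × 10⁻¹⁶ J.
p = √(2mKE) = √(2 × 1.884 × 10⁻²⁸ × 2.147 × 10⁻¹⁶) = 2.844 × 10⁻²² kg·m/s.
λ = h/p = 6.626 × 10⁻³⁴ / 2.844 × 10⁻²² = 2.33 × 10⁻¹² m = 2330 fm.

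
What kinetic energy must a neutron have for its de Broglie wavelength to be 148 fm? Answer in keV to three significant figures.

p = h/λ = 6.626 × 10⁻³⁴ / 1.480 × 10⁻¹³ = 4.477 × 10⁻²¹ kg·m/s.
KE = p²/(2m) = (4.477 × 10⁻²¹)² / (2 × 1.675 × 10⁻²⁷) = 5.983 × 10⁻¹⁵ J = 37.3 keV.

KE = 37.3 keV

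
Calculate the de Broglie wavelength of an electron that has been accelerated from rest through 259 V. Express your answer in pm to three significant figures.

λ = 76.2 pm

KE = eV = 1.602 × 10⁻¹⁹ × 259.0 = 4.149 × 10⁻¹⁷ J.
p = √(2mKE) = √(2 × 9.109 × 10⁻³¹ × 4.149 × 10⁻¹⁷) = 8.694 × 10⁻²⁴ kg·m/s.
λ = h/p = 6.626 × 10⁻³⁴ / 8.694 × 10⁻²⁴ = 7.62 × 10⁻¹¹ m = 76.2 pm.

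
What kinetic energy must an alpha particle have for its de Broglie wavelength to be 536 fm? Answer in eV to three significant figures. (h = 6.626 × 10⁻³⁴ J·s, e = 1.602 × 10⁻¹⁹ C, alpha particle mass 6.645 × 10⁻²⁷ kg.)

KE = 718 eV

p = h/λ = 6.626 × 10⁻³⁴ / 5.360 × 10⁻¹³ = 1.236 × 10⁻²¹ kg·m/s.
KE = p²/(2m) = (1.236 × 10⁻²¹)² / (2 × 6.645 × 10⁻²⁷) = 1.150 × 10⁻¹⁶ J = 718 eV.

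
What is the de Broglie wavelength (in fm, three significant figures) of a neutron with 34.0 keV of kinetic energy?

λ = 155 fm

KE = 34.0 keV = 5.447 × 10⁻¹⁵ J.
p = √(2mKE) = √(2 × 1.675 × 10⁻²⁷ × 5.447 × 10⁻¹⁵) = 4.272 × 10⁻²¹ kg·m/s.
λ = h/p = 6.626 × 10⁻³⁴ / 4.272 × 10⁻²¹ = 1.55 × 10⁻¹³ m = 155 fm.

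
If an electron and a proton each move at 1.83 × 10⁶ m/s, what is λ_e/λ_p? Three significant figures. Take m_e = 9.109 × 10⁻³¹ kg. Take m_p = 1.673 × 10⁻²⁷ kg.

λ_e/λ_p = 1840

At fixed v, p = mv so λ = h/(mv) ∝ 1/m.
λ_e/λ_p = m_p/m_e = 1.673 × 10⁻²⁷/9.109 × 10⁻³¹ = 1840.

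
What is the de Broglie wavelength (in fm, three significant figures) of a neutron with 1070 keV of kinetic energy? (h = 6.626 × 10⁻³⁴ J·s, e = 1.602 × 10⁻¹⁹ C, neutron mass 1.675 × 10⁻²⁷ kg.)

λ = 27.7 fm

KE = 1070 keV = 1.714 × 10⁻¹³ J.
p = √(2mKE) = √(2 × 1.675 × 10⁻²⁷ × 1.714 × 10⁻¹³) = 2.396 × 10⁻²⁰ kg·m/s.
λ = h/p = 6.626 × 10⁻³⁴ / 2.396 × 10⁻²⁰ = 2.77 × 10⁻¹⁴ m = 27.7 fm.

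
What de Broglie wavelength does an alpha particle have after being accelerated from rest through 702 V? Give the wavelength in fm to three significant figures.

λ = 383 fm

KE = 2eV = 2 × 1.602 × 10⁻¹⁹ × 702.0 = 2.249 × 10⁻¹⁶ J.
p = √(2mKE) = √(2 × 6.645 × 10⁻²⁷ × 2.249 × 10⁻¹⁶) = 1.729 × 10⁻²¹ kg·m/s.
λ = h/p = 6.626 × 10⁻³⁴ / 1.729 × 10⁻²¹ = 3.83 × 10⁻¹³ m = 383 fm.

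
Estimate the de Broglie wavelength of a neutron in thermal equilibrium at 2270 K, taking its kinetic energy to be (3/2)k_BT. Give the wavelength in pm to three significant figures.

λ = 52.8 pm

KE = (3/2)k_BT = 1.5 × 1.381 × 10⁻²³ × 2270 = 4.702 × 10⁻²⁰ J.
p = √(2mKE) = √(2 × 1.675 × 10⁻²⁷ × 4.702 × 10⁻²⁰) = 1.255 × 10⁻²³ kg·m/s.
λ = h/p = 5.28 × 10⁻¹¹ m = 52.8 pm.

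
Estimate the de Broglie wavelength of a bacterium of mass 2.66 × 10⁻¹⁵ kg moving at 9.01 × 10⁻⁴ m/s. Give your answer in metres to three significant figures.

p = mv = 2.66 × 10⁻¹⁵ × 9.01 × 10⁻⁴ = 2.397 × 10⁻¹⁸ kg·m/s.
λ = h/p = 6.626 × 10⁻³⁴ / 2.397 × 10⁻¹⁸ = 2.76 × 10⁻¹⁶ m.

λ = 2.76 × 10⁻¹⁶ m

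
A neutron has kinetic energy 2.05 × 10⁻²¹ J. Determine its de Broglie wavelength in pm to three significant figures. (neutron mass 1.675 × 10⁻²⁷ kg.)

λ = 253 pm

p = √(2mKE) = √(2 × 1.675 × 10⁻²⁷ × 2.050 × 10⁻²¹) = 2.621 × 10⁻²⁴ kg·m/s.
λ = h/p = 6.626 × 10⁻³⁴ / 2.621 × 10⁻²⁴ = 2.53 × 10⁻¹⁰ m = 253 pm.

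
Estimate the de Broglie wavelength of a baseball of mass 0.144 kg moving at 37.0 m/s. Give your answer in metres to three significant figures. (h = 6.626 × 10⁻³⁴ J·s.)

λ = 1.24 × 10⁻³⁴ m

p = mv = 0.144 × 37.0 = 5.328 kg·m/s.
λ = h/p = 6.626 × 10⁻³⁴ / 5.328 = 1.24 × 10⁻³⁴ m.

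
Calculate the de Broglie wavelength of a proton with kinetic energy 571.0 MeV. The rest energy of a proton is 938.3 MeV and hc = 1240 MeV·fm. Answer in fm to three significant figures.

λ = 1.05 fm

Total energy E = KE + m₀c² = 571.0 + 938.3 = 1509.3 MeV.
(pc)² = E² − (m₀c²)² = (1509.3)² − (938.3)² = 1.398 × 10⁶ MeV², so pc = 1182 MeV.
λ = hc/(pc) = 1240 MeV·fm / 1182 MeV = 1.05 fm.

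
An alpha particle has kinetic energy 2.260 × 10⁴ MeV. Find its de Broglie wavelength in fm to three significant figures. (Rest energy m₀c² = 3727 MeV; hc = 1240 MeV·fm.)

Total energy E = KE + m₀c² = 2.260 × 10⁴ + 3727 = 26327 MeV.
(pc)² = E² − (m₀c²)² = (26327)² − (3727)² = 6.792 × 10⁸ MeV², so pc = 2.606 × 10⁴ MeV.
λ = hc/(pc) = 1240 MeV·fm / 2.606 × 10⁴ MeV = 0.0476 fm.

λ = 0.0476 fm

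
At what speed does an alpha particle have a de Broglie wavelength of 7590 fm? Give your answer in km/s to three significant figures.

v = 13.1 km/s

p = h/λ = 6.626 × 10⁻³⁴ / 7.590 × 10⁻¹² = 8.730 × 10⁻²³ kg·m/s.
v = p/m = 8.730 × 10⁻²³ / 6.645 × 10⁻²⁷ = 1.31 × 10⁴ m/s = 13.1 km/s.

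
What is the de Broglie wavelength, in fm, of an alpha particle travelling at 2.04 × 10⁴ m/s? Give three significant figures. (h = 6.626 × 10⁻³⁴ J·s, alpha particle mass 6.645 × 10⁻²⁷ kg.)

p = mv = 6.645 × 10⁻²⁷ × 2.04 × 10⁴ = 1.356 × 10⁻²² kg·m/s.
λ = h/p = 6.626 × 10⁻³⁴ / 1.356 × 10⁻²² = 4.89 × 10⁻¹² m = 4890 fm.

λ = 4890 fm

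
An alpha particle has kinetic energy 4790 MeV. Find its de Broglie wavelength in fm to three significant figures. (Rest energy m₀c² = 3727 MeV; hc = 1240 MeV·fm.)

Total energy E = KE + m₀c² = 4790 + 3727 = 8517 MeV.
(pc)² = E² − (m₀c²)² = (8517)² − (3727)² = 5.865 × 10⁷ MeV², so pc = 7658 MeV.
λ = hc/(pc) = 1240 MeV·fm / 7658 MeV = 0.162 fm.

λ = 0.162 fm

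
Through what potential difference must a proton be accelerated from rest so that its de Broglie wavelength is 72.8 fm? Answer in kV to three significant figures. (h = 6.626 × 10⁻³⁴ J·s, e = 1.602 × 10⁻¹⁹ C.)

p = h/λ = 6.626 × 10⁻³⁴ / 7.280 × 10⁻¹⁴ = 9.102 × 10⁻²¹ kg·m/s.
KE = p²/(2m) = 2.476 × 10⁻¹⁴ J.
V = KE/e = 2.476 × 10⁻¹⁴ / (1.602 × 10⁻¹⁹) = 155 kV.

V = 155 kV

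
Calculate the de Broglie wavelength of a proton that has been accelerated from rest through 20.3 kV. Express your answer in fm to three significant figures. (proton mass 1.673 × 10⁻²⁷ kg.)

KE = eV = 1.602 × 10⁻¹⁹ × 2.030 × 10⁴ = 3.252 × 10⁻¹⁵ J.
p = √(2mKE) = √(2 × 1.673 × 10⁻²⁷ × 3.252 × 10⁻¹⁵) = 3.299 × 10⁻²¹ kg·m/s.
λ = h/p = 6.626 × 10⁻³⁴ / 3.299 × 10⁻²¹ = 2.01 × 10⁻¹³ m = 201 fm.

λ = 201 fm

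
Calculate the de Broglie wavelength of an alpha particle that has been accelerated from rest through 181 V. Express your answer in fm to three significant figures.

λ = 755 fm

KE = 2eV = 2 × 1.602 × 10⁻¹⁹ × 181.0 = 5.799 × 10⁻¹⁷ J.
p = √(2mKE) = √(2 × 6.645 × 10⁻²⁷ × 5.799 × 10⁻¹⁷) = 8.779 × 10⁻²² kg·m/s.
λ = h/p = 6.626 × 10⁻³⁴ / 8.779 × 10⁻²² = 7.55 × 10⁻¹³ m = 755 fm.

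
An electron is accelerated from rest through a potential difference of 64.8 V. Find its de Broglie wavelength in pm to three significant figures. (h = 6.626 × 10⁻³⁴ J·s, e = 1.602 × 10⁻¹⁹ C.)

λ = 152 pm

KE = eV = 1.602 × 10⁻¹⁹ × 64.80 = 1.038 × 10⁻¹⁷ J.
p = √(2mKE) = √(2 × 9.109 × 10⁻³¹ × 1.038 × 10⁻¹⁷) = 4.349 × 10⁻²⁴ kg·m/s.
λ = h/p = 6.626 × 10⁻³⁴ / 4.349 × 10⁻²⁴ = 1.52 × 10⁻¹⁰ m = 152 pm.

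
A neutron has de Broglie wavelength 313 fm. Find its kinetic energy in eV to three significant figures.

p = h/λ = 6.626 × 10⁻³⁴ / 3.130 × 10⁻¹³ = 2.117 × 10⁻²¹ kg·m/s.
KE = p²/(2m) = (2.117 × 10⁻²¹)² / (2 × 1.675 × 10⁻²⁷) = 1.338 × 10⁻¹⁵ J = 8350 eV.

KE = 8350 eV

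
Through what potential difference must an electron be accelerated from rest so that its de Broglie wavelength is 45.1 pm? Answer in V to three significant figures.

V = 740 V

p = h/λ = 6.626 × 10⁻³⁴ / 4.510 × 10⁻¹¹ = 1.469 × 10⁻²³ kg·m/s.
KE = p²/(2m) = 1.185 × 10⁻¹⁶ J.
V = KE/e = 1.185 × 10⁻¹⁶ / (1.602 × 10⁻¹⁹) = 740 V.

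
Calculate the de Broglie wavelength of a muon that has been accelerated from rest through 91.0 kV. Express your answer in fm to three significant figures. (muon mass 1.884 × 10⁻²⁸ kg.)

λ = 283 fm

KE = eV = 1.602 × 10⁻¹⁹ × 9.100 × 10⁴ = 1.458 × 10⁻¹⁴ J.
p = √(2mKE) = √(2 × 1.884 × 10⁻²⁸ × 1.458 × 10⁻¹⁴) = 2.344 × 10⁻²¹ kg·m/s.
λ = h/p = 6.626 × 10⁻³⁴ / 2.344 × 10⁻²¹ = 2.83 × 10⁻¹³ m = 283 fm.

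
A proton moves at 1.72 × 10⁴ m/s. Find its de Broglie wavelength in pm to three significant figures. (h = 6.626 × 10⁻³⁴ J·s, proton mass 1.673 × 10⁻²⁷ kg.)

λ = 23.0 pm

p = mv = 1.673 × 10⁻²⁷ × 1.72 × 10⁴ = 2.878 × 10⁻²³ kg·m/s.
λ = h/p = 6.626 × 10⁻³⁴ / 2.878 × 10⁻²³ = 2.30 × 10⁻¹¹ m = 23.0 pm.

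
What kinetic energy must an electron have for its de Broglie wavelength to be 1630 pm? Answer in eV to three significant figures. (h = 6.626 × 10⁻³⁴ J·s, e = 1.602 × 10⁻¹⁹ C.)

KE = 0.566 eV

p = h/λ = 6.626 × 10⁻³⁴ / 1.630 × 10⁻⁹ = 4.065 × 10⁻²⁵ kg·m/s.
KE = p²/(2m) = (4.065 × 10⁻²⁵)² / (2 × 9.109 × 10⁻³¹) = 9.070 × 10⁻²⁰ J = 0.566 eV.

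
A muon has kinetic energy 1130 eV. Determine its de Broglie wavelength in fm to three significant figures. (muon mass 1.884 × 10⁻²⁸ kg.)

λ = 2540 fm

KE = 1130 eV = 1.810 × 10⁻¹⁶ J.
p = √(2mKE) = √(2 × 1.884 × 10⁻²⁸ × 1.810 × 10⁻¹⁶) = 2.612 × 10⁻²² kg·m/s.
λ = h/p = 6.626 × 10⁻³⁴ / 2.612 × 10⁻²² = 2.54 × 10⁻¹² m = 2540 fm.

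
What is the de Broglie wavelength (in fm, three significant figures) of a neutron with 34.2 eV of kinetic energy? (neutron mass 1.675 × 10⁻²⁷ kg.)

λ = 4890 fm

KE = 34.2 eV = 5.479 × 10⁻¹⁸ J.
p = √(2mKE) = √(2 × 1.675 × 10⁻²⁷ × 5.479 × 10⁻¹⁸) = 1.355 × 10⁻²² kg·m/s.
λ = h/p = 6.626 × 10⁻³⁴ / 1.355 × 10⁻²² = 4.89 × 10⁻¹² m = 4890 fm.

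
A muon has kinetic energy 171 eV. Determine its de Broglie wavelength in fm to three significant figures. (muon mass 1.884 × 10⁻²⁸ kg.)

λ = 6520 fm

KE = 171 eV = 2.739 × 10⁻¹⁷ J.
p = √(2mKE) = √(2 × 1.884 × 10⁻²⁸ × 2.739 × 10⁻¹⁷) = 1.016 × 10⁻²² kg·m/s.
λ = h/p = 6.626 × 10⁻³⁴ / 1.016 × 10⁻²² = 6.52 × 10⁻¹² m = 6520 fm.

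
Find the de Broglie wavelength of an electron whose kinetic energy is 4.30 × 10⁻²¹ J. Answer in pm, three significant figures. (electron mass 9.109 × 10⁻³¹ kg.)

p = √(2mKE) = √(2 × 9.109 × 10⁻³¹ × 4.300 × 10⁻²¹) = 8.851 × 10⁻²⁶ kg·m/s.
λ = h/p = 6.626 × 10⁻³⁴ / 8.851 × 10⁻²⁶ = 7.49 × 10⁻⁹ m = 7490 pm.

λ = 7490 pm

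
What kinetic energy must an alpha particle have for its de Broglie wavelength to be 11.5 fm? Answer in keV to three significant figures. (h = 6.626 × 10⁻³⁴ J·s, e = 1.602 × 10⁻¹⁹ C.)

KE = 1560 keV

p = h/λ = 6.626 × 10⁻³⁴ / 1.150 × 10⁻¹⁴ = 5.762 × 10⁻²⁰ kg·m/s.
KE = p²/(2m) = (5.762 × 10⁻²⁰)² / (2 × 6.645 × 10⁻²⁷) = 2.498 × 10⁻¹³ J = 1560 keV.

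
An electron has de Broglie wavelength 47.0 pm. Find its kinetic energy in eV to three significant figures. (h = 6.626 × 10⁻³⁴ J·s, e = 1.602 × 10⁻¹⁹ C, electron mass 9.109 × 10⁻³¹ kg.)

p = h/λ = 6.626 × 10⁻³⁴ / 4.700 × 10⁻¹¹ = 1.410 × 10⁻²³ kg·m/s.
KE = p²/(2m) = (1.410 × 10⁻²³)² / (2 × 9.109 × 10⁻³¹) = 1.091 × 10⁻¹⁶ J = 681 eV.

KE = 681 eV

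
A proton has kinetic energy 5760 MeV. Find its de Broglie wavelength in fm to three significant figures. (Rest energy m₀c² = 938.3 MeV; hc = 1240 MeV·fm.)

Total energy E = KE + m₀c² = 5760 + 938.3 = 6698.3 MeV.
(pc)² = E² − (m₀c²)² = (6698.3)² − (938.3)² = 4.399 × 10⁷ MeV², so pc = 6632 MeV.
λ = hc/(pc) = 1240 MeV·fm / 6632 MeV = 0.187 fm.

λ = 0.187 fm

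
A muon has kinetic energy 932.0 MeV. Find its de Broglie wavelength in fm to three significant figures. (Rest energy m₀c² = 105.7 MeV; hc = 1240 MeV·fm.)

Total energy E = KE + m₀c² = 932.0 + 105.7 = 1037.7 MeV.
(pc)² = E² − (m₀c²)² = (1037.7)² − (105.7)² = 1.066 × 10⁶ MeV², so pc = 1032 MeV.
λ = hc/(pc) = 1240 MeV·fm / 1032 MeV = 1.20 fm.

λ = 1.20 fm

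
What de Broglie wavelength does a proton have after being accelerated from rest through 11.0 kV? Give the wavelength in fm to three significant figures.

λ = 273 fm

KE = eV = 1.602 × 10⁻¹⁹ × 1.100 × 10⁴ = 1.762 × 10⁻¹⁵ J.
p = √(2mKE) = √(2 × 1.673 × 10⁻²⁷ × 1.762 × 10⁻¹⁵) = 2.428 × 10⁻²¹ kg·m/s.
λ = h/p = 6.626 × 10⁻³⁴ / 2.428 × 10⁻²¹ = 2.73 × 10⁻¹³ m = 273 fm.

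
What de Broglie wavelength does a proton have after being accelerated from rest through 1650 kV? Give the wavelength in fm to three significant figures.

λ = 22.3 fm

KE = eV = 1.602 × 10⁻¹⁹ × 1.650 × 10⁶ = 2.643 × 10⁻¹³ J.
p = √(2mKE) = √(2 × 1.673 × 10⁻²⁷ × 2.643 × 10⁻¹³) = 2.974 × 10⁻²⁰ kg·m/s.
λ = h/p = 6.626 × 10⁻³⁴ / 2.974 × 10⁻²⁰ = 2.23 × 10⁻¹⁴ m = 22.3 fm.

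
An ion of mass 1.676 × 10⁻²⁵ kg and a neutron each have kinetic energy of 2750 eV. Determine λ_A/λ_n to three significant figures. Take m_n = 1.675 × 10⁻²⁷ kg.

λ_A/λ_n = 0.100

At fixed KE, p = √(2mKE) so λ = h/p ∝ 1/√m.
λ_A/λ_n = √(m_n/m_A) = √(1.675 × 10⁻²⁷/1.676 × 10⁻²⁵) = √(9.994 × 10⁻³) = 0.100.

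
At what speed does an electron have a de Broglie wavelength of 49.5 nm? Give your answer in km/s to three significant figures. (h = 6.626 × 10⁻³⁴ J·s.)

p = h/λ = 6.626 × 10⁻³⁴ / 4.950 × 10⁻⁸ = 1.339 × 10⁻²⁶ kg·m/s.
v = p/m = 1.339 × 10⁻²⁶ / 9.109 × 10⁻³¹ = 1.47 × 10⁴ m/s = 14.7 km/s.

v = 14.7 km/s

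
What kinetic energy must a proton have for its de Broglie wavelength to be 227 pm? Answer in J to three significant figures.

p = h/λ = 6.626 × 10⁻³⁴ / 2.270 × 10⁻¹⁰ = 2.919 × 10⁻²⁴ kg·m/s.
KE = p²/(2m) = (2.919 × 10⁻²⁴)² / (2 × 1.673 × 10⁻²⁷) = 2.546 × 10⁻²¹ J = 2.55 × 10⁻²¹ J.

KE = 2.55 × 10⁻²¹ J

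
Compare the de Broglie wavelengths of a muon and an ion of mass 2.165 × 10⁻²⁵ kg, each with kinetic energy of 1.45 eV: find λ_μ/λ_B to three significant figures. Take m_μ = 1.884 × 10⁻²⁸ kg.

At fixed KE, p = √(2mKE) so λ = h/p ∝ 1/√m.
λ_μ/λ_B = √(m_B/m_μ) = √(2.165 × 10⁻²⁵/1.884 × 10⁻²⁸) = √(1149) = 33.9.

λ_μ/λ_B = 33.9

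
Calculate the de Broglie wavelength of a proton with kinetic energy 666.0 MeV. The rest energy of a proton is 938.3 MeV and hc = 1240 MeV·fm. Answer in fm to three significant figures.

Total energy E = KE + m₀c² = 666.0 + 938.3 = 1604.3 MeV.
(pc)² = E² − (m₀c²)² = (1604.3)² − (938.3)² = 1.693 × 10⁶ MeV², so pc = 1301 MeV.
λ = hc/(pc) = 1240 MeV·fm / 1301 MeV = 0.953 fm.

λ = 0.953 fm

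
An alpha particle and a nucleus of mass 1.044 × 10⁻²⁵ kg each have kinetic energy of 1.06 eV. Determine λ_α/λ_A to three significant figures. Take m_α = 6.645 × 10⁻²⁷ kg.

λ_α/λ_A = 3.96

At fixed KE, p = √(2mKE) so λ = h/p ∝ 1/√m.
λ_α/λ_A = √(m_A/m_α) = √(1.044 × 10⁻²⁵/6.645 × 10⁻²⁷) = √(15.71) = 3.96.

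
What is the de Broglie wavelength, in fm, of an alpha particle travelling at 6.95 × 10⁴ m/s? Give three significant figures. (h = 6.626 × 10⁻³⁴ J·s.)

p = mv = 6.645 × 10⁻²⁷ × 6.95 × 10⁴ = 4.618 × 10⁻²² kg·m/s.
λ = h/p = 6.626 × 10⁻³⁴ / 4.618 × 10⁻²² = 1.43 × 10⁻¹² m = 1430 fm.

λ = 1430 fm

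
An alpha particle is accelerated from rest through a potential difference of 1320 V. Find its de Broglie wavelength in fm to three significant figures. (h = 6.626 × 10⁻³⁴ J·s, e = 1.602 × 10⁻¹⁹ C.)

KE = 2eV = 2 × 1.602 × 10⁻¹⁹ × 1320 = 4.229 × 10⁻¹⁶ J.
p = √(2mKE) = √(2 × 6.645 × 10⁻²⁷ × 4.229 × 10⁻¹⁶) = 2.371 × 10⁻²¹ kg·m/s.
λ = h/p = 6.626 × 10⁻³⁴ / 2.371 × 10⁻²¹ = 2.79 × 10⁻¹³ m = 279 fm.

λ = 279 fm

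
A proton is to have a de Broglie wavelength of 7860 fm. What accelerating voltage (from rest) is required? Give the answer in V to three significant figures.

p = h/λ = 6.626 × 10⁻³⁴ / 7.860 × 10⁻¹² = 8.430 × 10⁻²³ kg·m/s.
KE = p²/(2m) = 2.124 × 10⁻¹⁸ J.
V = KE/e = 2.124 × 10⁻¹⁸ / (1.602 × 10⁻¹⁹) = 13.3 V.

V = 13.3 V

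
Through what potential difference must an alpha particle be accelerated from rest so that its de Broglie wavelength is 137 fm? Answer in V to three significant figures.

V = 5490 V

p = h/λ = 6.626 × 10⁻³⁴ / 1.370 × 10⁻¹³ = 4.836 × 10⁻²¹ kg·m/s.
KE = p²/(2m) = 1.760 × 10⁻¹⁵ J.
V = KE/2e = 1.760 × 10⁻¹⁵ / (2 × 1.602 × 10⁻¹⁹) = 5490 V.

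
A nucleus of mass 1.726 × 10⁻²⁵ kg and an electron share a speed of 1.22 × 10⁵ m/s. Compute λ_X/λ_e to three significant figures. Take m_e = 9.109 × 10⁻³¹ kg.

At fixed v, p = mv so λ = h/(mv) ∝ 1/m.
λ_X/λ_e = m_e/m_X = 9.109 × 10⁻³¹/1.726 × 10⁻²⁵ = 5.28 × 10⁻⁶.

λ_X/λ_e = 5.28 × 10⁻⁶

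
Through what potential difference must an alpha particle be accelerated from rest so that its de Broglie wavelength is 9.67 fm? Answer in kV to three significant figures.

V = 1100 kV

p = h/λ = 6.626 × 10⁻³⁴ / 9.670 × 10⁻¹⁵ = 6.852 × 10⁻²⁰ kg·m/s.
KE = p²/(2m) = 3.533 × 10⁻¹³ J.
V = KE/2e = 3.533 × 10⁻¹³ / (2 × 1.602 × 10⁻¹⁹) = 1100 kV.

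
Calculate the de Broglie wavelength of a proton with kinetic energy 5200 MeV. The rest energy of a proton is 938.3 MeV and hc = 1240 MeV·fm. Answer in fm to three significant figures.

λ = 0.204 fm

Total energy E = KE + m₀c² = 5200 + 938.3 = 6138.3 MeV.
(pc)² = E² − (m₀c²)² = (6138.3)² − (938.3)² = 3.680 × 10⁷ MeV², so pc = 6066 MeV.
λ = hc/(pc) = 1240 MeV·fm / 6066 MeV = 0.204 fm.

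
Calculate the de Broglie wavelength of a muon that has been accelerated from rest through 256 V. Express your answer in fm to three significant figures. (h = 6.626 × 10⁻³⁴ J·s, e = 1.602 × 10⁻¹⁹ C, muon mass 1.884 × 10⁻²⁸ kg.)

λ = 5330 fm

KE = eV = 1.602 × 10⁻¹⁹ × 256.0 = 4.101 × 10⁻¹⁷ J.
p = √(2mKE) = √(2 × 1.884 × 10⁻²⁸ × 4.101 × 10⁻¹⁷) = 1.243 × 10⁻²² kg·m/s.
λ = h/p = 6.626 × 10⁻³⁴ / 1.243 × 10⁻²² = 5.33 × 10⁻¹² m = 5330 fm.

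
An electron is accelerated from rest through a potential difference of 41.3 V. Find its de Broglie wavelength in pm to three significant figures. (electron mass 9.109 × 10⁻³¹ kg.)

KE = eV = 1.602 × 10⁻¹⁹ × 41.30 = 6.616 × 10⁻¹⁸ J.
p = √(2mKE) = √(2 × 9.109 × 10⁻³¹ × 6.616 × 10⁻¹⁸) = 3.472 × 10⁻²⁴ kg·m/s.
λ = h/p = 6.626 × 10⁻³⁴ / 3.472 × 10⁻²⁴ = 1.91 × 10⁻¹⁰ m = 191 pm.

λ = 191 pm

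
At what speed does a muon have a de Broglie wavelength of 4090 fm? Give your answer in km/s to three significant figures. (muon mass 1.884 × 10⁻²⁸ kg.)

v = 860 km/s

p = h/λ = 6.626 × 10⁻³⁴ / 4.090 × 10⁻¹² = 1.620 × 10⁻²² kg·m/s.
v = p/m = 1.620 × 10⁻²² / 1.884 × 10⁻²⁸ = 8.60 × 10⁵ m/s = 860 km/s.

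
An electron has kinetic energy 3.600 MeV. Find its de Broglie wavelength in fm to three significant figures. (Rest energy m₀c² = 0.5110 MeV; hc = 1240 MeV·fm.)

λ = 304 fm

Total energy E = KE + m₀c² = 3.600 + 0.5110 = 4.1110 MeV.
(pc)² = E² − (m₀c²)² = (4.1110)² − (0.5110)² = 16.64 MeV², so pc = 4.079 MeV.
λ = hc/(pc) = 1240 MeV·fm / 4.079 MeV = 304 fm.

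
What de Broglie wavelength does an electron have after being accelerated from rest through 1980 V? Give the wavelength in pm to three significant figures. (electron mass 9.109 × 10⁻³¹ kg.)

KE = eV = 1.602 × 10⁻¹⁹ × 1980 = 3.172 × 10⁻¹⁶ J.
p = √(2mKE) = √(2 × 9.109 × 10⁻³¹ × 3.172 × 10⁻¹⁶) = 2.404 × 10⁻²³ kg·m/s.
λ = h/p = 6.626 × 10⁻³⁴ / 2.404 × 10⁻²³ = 2.76 × 10⁻¹¹ m = 27.6 pm.

λ = 27.6 pm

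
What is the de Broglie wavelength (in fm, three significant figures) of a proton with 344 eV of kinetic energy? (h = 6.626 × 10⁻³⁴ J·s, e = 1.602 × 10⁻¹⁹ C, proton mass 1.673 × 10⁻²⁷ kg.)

λ = 1540 fm

KE = 344 eV = 5.511 × 10⁻¹⁷ J.
p = √(2mKE) = √(2 × 1.673 × 10⁻²⁷ × 5.511 × 10⁻¹⁷) = 4.294 × 10⁻²² kg·m/s.
λ = h/p = 6.626 × 10⁻³⁴ / 4.294 × 10⁻²² = 1.54 × 10⁻¹² m = 1540 fm.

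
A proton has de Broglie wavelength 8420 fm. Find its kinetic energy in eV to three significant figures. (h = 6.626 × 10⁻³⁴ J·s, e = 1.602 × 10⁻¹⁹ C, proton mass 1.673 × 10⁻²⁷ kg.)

p = h/λ = 6.626 × 10⁻³⁴ / 8.420 × 10⁻¹² = 7.869 × 10⁻²³ kg·m/s.
KE = p²/(2m) = (7.869 × 10⁻²³)² / (2 × 1.673 × 10⁻²⁷) = 1.851 × 10⁻¹⁸ J = 11.6 eV.

KE = 11.6 eV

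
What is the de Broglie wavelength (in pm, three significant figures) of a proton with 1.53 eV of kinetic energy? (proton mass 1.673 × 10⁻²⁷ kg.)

KE = 1.53 eV = 2.451 × 10⁻¹⁹ J.
p = √(2mKE) = √(2 × 1.673 × 10⁻²⁷ × 2.451 × 10⁻¹⁹) = 2.864 × 10⁻²³ kg·m/s.
λ = h/p = 6.626 × 10⁻³⁴ / 2.864 × 10⁻²³ = 2.31 × 10⁻¹¹ m = 23.1 pm.

λ = 23.1 pm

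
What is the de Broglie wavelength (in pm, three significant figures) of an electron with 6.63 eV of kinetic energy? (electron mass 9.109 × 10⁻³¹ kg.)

KE = 6.63 eV = 1.062 × 10⁻¹⁸ J.
p = √(2mKE) = √(2 × 9.109 × 10⁻³¹ × 1.062 × 10⁻¹⁸) = 1.391 × 10⁻²⁴ kg·m/s.
λ = h/p = 6.626 × 10⁻³⁴ / 1.391 × 10⁻²⁴ = 4.76 × 10⁻¹⁰ m = 476 pm.

λ = 476 pm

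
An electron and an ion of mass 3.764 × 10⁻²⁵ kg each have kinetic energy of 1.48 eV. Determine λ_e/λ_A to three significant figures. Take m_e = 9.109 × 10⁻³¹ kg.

λ_e/λ_A = 643

At fixed KE, p = √(2mKE) so λ = h/p ∝ 1/√m.
λ_e/λ_A = √(m_A/m_e) = √(3.764 × 10⁻²⁵/9.109 × 10⁻³¹) = √(4.132 × 10⁵) = 643.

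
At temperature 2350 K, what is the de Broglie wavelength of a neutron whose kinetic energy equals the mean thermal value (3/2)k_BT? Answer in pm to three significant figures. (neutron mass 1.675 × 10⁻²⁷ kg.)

KE = (3/2)k_BT = 1.5 × 1.381 × 10⁻²³ × 2350 = 4.868 × 10⁻²⁰ J.
p = √(2mKE) = √(2 × 1.675 × 10⁻²⁷ × 4.868 × 10⁻²⁰) = 1.277 × 10⁻²³ kg·m/s.
λ = h/p = 5.19 × 10⁻¹¹ m = 51.9 pm.

λ = 51.9 pm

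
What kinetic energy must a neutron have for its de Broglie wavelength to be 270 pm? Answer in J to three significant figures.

KE = 1.80 × 10⁻²¹ J

p = h/λ = 6.626 × 10⁻³⁴ / 2.700 × 10⁻¹⁰ = 2.454 × 10⁻²⁴ kg·m/s.
KE = p²/(2m) = (2.454 × 10⁻²⁴)² / (2 × 1.675 × 10⁻²⁷) = 1.798 × 10⁻²¹ J = 1.80 × 10⁻²¹ J.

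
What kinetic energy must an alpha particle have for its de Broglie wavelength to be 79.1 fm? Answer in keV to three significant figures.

KE = 33.0 keV

p = h/λ = 6.626 × 10⁻³⁴ / 7.910 × 10⁻¹⁴ = 8.377 × 10⁻²¹ kg·m/s.
KE = p²/(2m) = (8.377 × 10⁻²¹)² / (2 × 6.645 × 10⁻²⁷) = 5.280 × 10⁻¹⁵ J = 33.0 keV.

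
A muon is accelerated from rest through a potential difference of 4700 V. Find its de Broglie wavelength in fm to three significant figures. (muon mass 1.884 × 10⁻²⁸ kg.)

KE = eV = 1.602 × 10⁻¹⁹ × 4700 = 7.529 × 10⁻¹⁶ J.
p = √(2mKE) = √(2 × 1.884 × 10⁻²⁸ × 7.529 × 10⁻¹⁶) = 5.326 × 10⁻²² kg·m/s.
λ = h/p = 6.626 × 10⁻³⁴ / 5.326 × 10⁻²² = 1.24 × 10⁻¹² m = 1240 fm.

λ = 1240 fm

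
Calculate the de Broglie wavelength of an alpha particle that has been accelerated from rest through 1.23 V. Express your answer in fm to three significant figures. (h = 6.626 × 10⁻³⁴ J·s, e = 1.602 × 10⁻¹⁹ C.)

λ = 9160 fm

KE = 2eV = 2 × 1.602 × 10⁻¹⁹ × 1.230 = 3.941 × 10⁻¹⁹ J.
p = √(2mKE) = √(2 × 6.645 × 10⁻²⁷ × 3.941 × 10⁻¹⁹) = 7.237 × 10⁻²³ kg·m/s.
λ = h/p = 6.626 × 10⁻³⁴ / 7.237 × 10⁻²³ = 9.16 × 10⁻¹² m = 9160 fm.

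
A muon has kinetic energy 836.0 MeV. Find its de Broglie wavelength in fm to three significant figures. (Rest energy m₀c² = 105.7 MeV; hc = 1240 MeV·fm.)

Total energy E = KE + m₀c² = 836.0 + 105.7 = 941.7 MeV.
(pc)² = E² − (m₀c²)² = (941.7)² − (105.7)² = 8.756 × 10⁵ MeV², so pc = 935.7 MeV.
λ = hc/(pc) = 1240 MeV·fm / 935.7 MeV = 1.33 fm.

λ = 1.33 fm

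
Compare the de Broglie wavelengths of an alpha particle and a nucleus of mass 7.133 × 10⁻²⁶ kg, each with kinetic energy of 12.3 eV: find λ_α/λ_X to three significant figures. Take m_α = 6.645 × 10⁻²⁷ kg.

At fixed KE, p = √(2mKE) so λ = h/p ∝ 1/√m.
λ_α/λ_X = √(m_X/m_α) = √(7.133 × 10⁻²⁶/6.645 × 10⁻²⁷) = √(10.73) = 3.28.

λ_α/λ_X = 3.28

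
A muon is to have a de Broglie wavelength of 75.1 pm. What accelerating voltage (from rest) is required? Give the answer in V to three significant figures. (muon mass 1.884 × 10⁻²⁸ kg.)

V = 1.29 V

p = h/λ = 6.626 × 10⁻³⁴ / 7.510 × 10⁻¹¹ = 8.823 × 10⁻²⁴ kg·m/s.
KE = p²/(2m) = 2.066 × 10⁻¹⁹ J.
V = KE/e = 2.066 × 10⁻¹⁹ / (1.602 × 10⁻¹⁹) = 1.29 V.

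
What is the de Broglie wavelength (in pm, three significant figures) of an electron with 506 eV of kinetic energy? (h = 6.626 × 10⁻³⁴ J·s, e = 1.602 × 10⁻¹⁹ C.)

λ = 54.5 pm

KE = 506 eV = 8.106 × 10⁻¹⁷ J.
p = √(2mKE) = √(2 × 9.109 × 10⁻³¹ × 8.106 × 10⁻¹⁷) = 1.215 × 10⁻²³ kg·m/s.
λ = h/p = 6.626 × 10⁻³⁴ / 1.215 × 10⁻²³ = 5.45 × 10⁻¹¹ m = 54.5 pm.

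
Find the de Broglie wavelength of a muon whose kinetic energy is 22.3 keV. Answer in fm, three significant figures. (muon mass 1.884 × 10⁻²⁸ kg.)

KE = 22.3 keV = 3.572 × 10⁻¹⁵ J.
p = √(2mKE) = √(2 × 1.884 × 10⁻²⁸ × 3.572 × 10⁻¹⁵) = 1.160 × 10⁻²¹ kg·m/s.
λ = h/p = 6.626 × 10⁻³⁴ / 1.160 × 10⁻²¹ = 5.71 × 10⁻¹³ m = 571 fm.

λ = 571 fm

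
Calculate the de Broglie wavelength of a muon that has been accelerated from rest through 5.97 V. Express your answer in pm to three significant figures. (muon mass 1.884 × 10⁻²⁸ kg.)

λ = 34.9 pm

KE = eV = 1.602 × 10⁻¹⁹ × 5.970 = 9.564 × 10⁻¹⁹ J.
p = √(2mKE) = √(2 × 1.884 × 10⁻²⁸ × 9.564 × 10⁻¹⁹) = 1.898 × 10⁻²³ kg·m/s.
λ = h/p = 6.626 × 10⁻³⁴ / 1.898 × 10⁻²³ = 3.49 × 10⁻¹¹ m = 34.9 pm.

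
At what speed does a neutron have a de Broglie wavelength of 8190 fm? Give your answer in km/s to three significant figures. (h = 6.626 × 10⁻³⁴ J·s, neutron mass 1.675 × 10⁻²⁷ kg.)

p = h/λ = 6.626 × 10⁻³⁴ / 8.190 × 10⁻¹² = 8.090 × 10⁻²³ kg·m/s.
v = p/m = 8.090 × 10⁻²³ / 1.675 × 10⁻²⁷ = 4.83 × 10⁴ m/s = 48.3 km/s.

v = 48.3 km/s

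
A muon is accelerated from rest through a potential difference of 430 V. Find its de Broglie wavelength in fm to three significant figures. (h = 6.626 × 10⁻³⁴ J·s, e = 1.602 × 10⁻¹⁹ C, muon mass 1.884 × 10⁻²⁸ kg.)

λ = 4110 fm

KE = eV = 1.602 × 10⁻¹⁹ × 430.0 = 6.889 × 10⁻¹⁷ J.
p = √(2mKE) = √(2 × 1.884 × 10⁻²⁸ × 6.889 × 10⁻¹⁷) = 1.611 × 10⁻²² kg·m/s.
λ = h/p = 6.626 × 10⁻³⁴ / 1.611 × 10⁻²² = 4.11 × 10⁻¹² m = 4110 fm.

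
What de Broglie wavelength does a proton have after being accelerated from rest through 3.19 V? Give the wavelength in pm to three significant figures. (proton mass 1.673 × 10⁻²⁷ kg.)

KE = eV = 1.602 × 10⁻¹⁹ × 3.190 = 5.110 × 10⁻¹⁹ J.
p = √(2mKE) = √(2 × 1.673 × 10⁻²⁷ × 5.110 × 10⁻¹⁹) = 4.135 × 10⁻²³ kg·m/s.
λ = h/p = 6.626 × 10⁻³⁴ / 4.135 × 10⁻²³ = 1.60 × 10⁻¹¹ m = 16.0 pm.

λ = 16.0 pm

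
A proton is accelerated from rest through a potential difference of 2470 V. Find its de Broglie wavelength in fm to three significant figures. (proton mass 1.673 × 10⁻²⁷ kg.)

KE = eV = 1.602 × 10⁻¹⁹ × 2470 = 3.957 × 10⁻¹⁶ J.
p = √(2mKE) = √(2 × 1.673 × 10⁻²⁷ × 3.957 × 10⁻¹⁶) = 1.151 × 10⁻²¹ kg·m/s.
λ = h/p = 6.626 × 10⁻³⁴ / 1.151 × 10⁻²¹ = 5.76 × 10⁻¹³ m = 576 fm.

λ = 576 fm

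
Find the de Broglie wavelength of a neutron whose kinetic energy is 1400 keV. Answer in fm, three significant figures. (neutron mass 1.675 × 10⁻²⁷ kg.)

λ = 24.2 fm

KE = 1400 keV = 2.243 × 10⁻¹³ J.
p = √(2mKE) = √(2 × 1.675 × 10⁻²⁷ × 2.243 × 10⁻¹³) = 2.741 × 10⁻²⁰ kg·m/s.
λ = h/p = 6.626 × 10⁻³⁴ / 2.741 × 10⁻²⁰ = 2.42 × 10⁻¹⁴ m = 24.2 fm.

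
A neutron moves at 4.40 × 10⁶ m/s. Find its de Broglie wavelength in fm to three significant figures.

λ = 89.9 fm

p = mv = 1.675 × 10⁻²⁷ × 4.40 × 10⁶ = 7.370 × 10⁻²¹ kg·m/s.
λ = h/p = 6.626 × 10⁻³⁴ / 7.370 × 10⁻²¹ = 8.99 × 10⁻¹⁴ m = 89.9 fm.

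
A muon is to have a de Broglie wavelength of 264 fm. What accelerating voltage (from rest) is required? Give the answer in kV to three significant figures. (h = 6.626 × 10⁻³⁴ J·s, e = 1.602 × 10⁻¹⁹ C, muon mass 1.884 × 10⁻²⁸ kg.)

V = 104 kV

p = h/λ = 6.626 × 10⁻³⁴ / 2.640 × 10⁻¹³ = 2.510 × 10⁻²¹ kg·m/s.
KE = p²/(2m) = 1.672 × 10⁻¹⁴ J.
V = KE/e = 1.672 × 10⁻¹⁴ / (1.602 × 10⁻¹⁹) = 104 kV.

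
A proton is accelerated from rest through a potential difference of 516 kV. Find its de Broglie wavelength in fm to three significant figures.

λ = 39.8 fm

KE = eV = 1.602 × 10⁻¹⁹ × 5.160 × 10⁵ = 8.266 × 10⁻¹⁴ J.
p = √(2mKE) = √(2 × 1.673 × 10⁻²⁷ × 8.266 × 10⁻¹⁴) = 1.663 × 10⁻²⁰ kg·m/s.
λ = h/p = 6.626 × 10⁻³⁴ / 1.663 × 10⁻²⁰ = 3.98 × 10⁻¹⁴ m = 39.8 fm.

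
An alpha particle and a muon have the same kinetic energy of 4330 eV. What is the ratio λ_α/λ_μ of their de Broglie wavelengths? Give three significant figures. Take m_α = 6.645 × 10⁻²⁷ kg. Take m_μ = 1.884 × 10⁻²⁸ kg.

λ_α/λ_μ = 0.168

At fixed KE, p = √(2mKE) so λ = h/p ∝ 1/√m.
λ_α/λ_μ = √(m_μ/m_α) = √(1.884 × 10⁻²⁸/6.645 × 10⁻²⁷) = √(0.02835) = 0.168.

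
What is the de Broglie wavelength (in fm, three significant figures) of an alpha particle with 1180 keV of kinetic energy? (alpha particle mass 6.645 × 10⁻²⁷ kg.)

λ = 13.2 fm

KE = 1180 keV = 1.890 × 10⁻¹³ J.
p = √(2mKE) = √(2 × 6.645 × 10⁻²⁷ × 1.890 × 10⁻¹³) = 5.012 × 10⁻²⁰ kg·m/s.
λ = h/p = 6.626 × 10⁻³⁴ / 5.012 × 10⁻²⁰ = 1.32 × 10⁻¹⁴ m = 13.2 fm.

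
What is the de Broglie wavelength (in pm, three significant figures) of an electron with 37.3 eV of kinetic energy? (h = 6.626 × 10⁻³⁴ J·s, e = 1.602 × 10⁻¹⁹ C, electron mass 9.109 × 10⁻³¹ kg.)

λ = 201 pm

KE = 37.3 eV = 5.975 × 10⁻¹⁸ J.
p = √(2mKE) = √(2 × 9.109 × 10⁻³¹ × 5.975 × 10⁻¹⁸) = 3.299 × 10⁻²⁴ kg·m/s.
λ = h/p = 6.626 × 10⁻³⁴ / 3.299 × 10⁻²⁴ = 2.01 × 10⁻¹⁰ m = 201 pm.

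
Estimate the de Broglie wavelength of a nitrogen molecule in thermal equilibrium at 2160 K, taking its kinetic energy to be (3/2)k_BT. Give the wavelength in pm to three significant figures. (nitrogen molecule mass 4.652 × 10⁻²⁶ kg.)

KE = (3/2)k_BT = 1.5 × 1.381 × 10⁻²³ × 2160 = 4.474 × 10⁻²⁰ J.
p = √(2mKE) = √(2 × 4.652 × 10⁻²⁶ × 4.474 × 10⁻²⁰) = 6.452 × 10⁻²³ kg·m/s.
λ = h/p = 1.03 × 10⁻¹¹ m = 10.3 pm.

λ = 10.3 pm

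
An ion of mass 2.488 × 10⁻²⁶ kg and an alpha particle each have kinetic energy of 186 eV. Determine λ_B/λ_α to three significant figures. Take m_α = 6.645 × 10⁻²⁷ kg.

λ_B/λ_α = 0.517

At fixed KE, p = √(2mKE) so λ = h/p ∝ 1/√m.
λ_B/λ_α = √(m_α/m_B) = √(6.645 × 10⁻²⁷/2.488 × 10⁻²⁶) = √(0.2671) = 0.517.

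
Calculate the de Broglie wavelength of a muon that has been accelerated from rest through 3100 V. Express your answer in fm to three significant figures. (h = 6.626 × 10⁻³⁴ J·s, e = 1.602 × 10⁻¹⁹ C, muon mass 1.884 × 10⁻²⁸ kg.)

KE = eV = 1.602 × 10⁻¹⁹ × 3100 = 4.966 × 10⁻¹⁶ J.
p = √(2mKE) = √(2 × 1.884 × 10⁻²⁸ × 4.966 × 10⁻¹⁶) = 4.326 × 10⁻²² kg·m/s.
λ = h/p = 6.626 × 10⁻³⁴ / 4.326 × 10⁻²² = 1.53 × 10⁻¹² m = 1530 fm.

λ = 1530 fm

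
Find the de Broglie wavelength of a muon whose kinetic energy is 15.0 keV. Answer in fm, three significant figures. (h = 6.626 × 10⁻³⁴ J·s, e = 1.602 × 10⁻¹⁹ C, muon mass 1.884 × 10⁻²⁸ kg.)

λ = 696 fm

KE = 15.0 keV = 2.403 × 10⁻¹⁵ J.
p = √(2mKE) = √(2 × 1.884 × 10⁻²⁸ × 2.403 × 10⁻¹⁵) = 9.516 × 10⁻²² kg·m/s.
λ = h/p = 6.626 × 10⁻³⁴ / 9.516 × 10⁻²² = 6.96 × 10⁻¹³ m = 696 fm.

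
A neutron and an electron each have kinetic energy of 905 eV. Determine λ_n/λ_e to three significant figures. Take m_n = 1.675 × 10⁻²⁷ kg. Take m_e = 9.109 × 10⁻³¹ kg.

λ_n/λ_e = 0.0233

At fixed KE, p = √(2mKE) so λ = h/p ∝ 1/√m.
λ_n/λ_e = √(m_e/m_n) = √(9.109 × 10⁻³¹/1.675 × 10⁻²⁷) = √(5.438 × 10⁻⁴) = 0.0233.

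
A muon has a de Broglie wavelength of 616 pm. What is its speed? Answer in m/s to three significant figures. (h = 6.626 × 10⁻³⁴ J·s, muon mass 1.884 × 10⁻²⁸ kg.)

v = 5710 m/s

p = h/λ = 6.626 × 10⁻³⁴ / 6.160 × 10⁻¹⁰ = 1.076 × 10⁻²⁴ kg·m/s.
v = p/m = 1.076 × 10⁻²⁴ / 1.884 × 10⁻²⁸ = 5.71 × 10³ m/s = 5710 m/s.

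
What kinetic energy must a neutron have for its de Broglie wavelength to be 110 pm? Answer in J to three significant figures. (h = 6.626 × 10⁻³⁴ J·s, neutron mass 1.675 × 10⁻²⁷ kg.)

KE = 1.08 × 10⁻²⁰ J

p = h/λ = 6.626 × 10⁻³⁴ / 1.100 × 10⁻¹⁰ = 6.024 × 10⁻²⁴ kg·m/s.
KE = p²/(2m) = (6.024 × 10⁻²⁴)² / (2 × 1.675 × 10⁻²⁷) = 1.083 × 10⁻²⁰ J = 1.08 × 10⁻²⁰ J.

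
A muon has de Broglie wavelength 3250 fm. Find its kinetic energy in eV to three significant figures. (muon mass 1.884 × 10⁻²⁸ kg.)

KE = 689 eV

p = h/λ = 6.626 × 10⁻³⁴ / 3.250 × 10⁻¹² = 2.039 × 10⁻²² kg·m/s.
KE = p²/(2m) = (2.039 × 10⁻²²)² / (2 × 1.884 × 10⁻²⁸) = 1.103 × 10⁻¹⁶ J = 689 eV.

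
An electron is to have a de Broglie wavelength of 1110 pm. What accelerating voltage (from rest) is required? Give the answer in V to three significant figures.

V = 1.22 V

p = h/λ = 6.626 × 10⁻³⁴ / 1.110 × 10⁻⁹ = 5.969 × 10⁻²⁵ kg·m/s.
KE = p²/(2m) = 1.956 × 10⁻¹⁹ J.
V = KE/e = 1.956 × 10⁻¹⁹ / (1.602 × 10⁻¹⁹) = 1.22 V.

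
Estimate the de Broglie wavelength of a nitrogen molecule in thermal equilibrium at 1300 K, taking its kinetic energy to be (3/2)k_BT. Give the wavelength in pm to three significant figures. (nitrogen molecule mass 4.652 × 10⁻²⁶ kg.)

KE = (3/2)k_BT = 1.5 × 1.381 × 10⁻²³ × 1300 = 2.693 × 10⁻²⁰ J.
p = √(2mKE) = √(2 × 4.652 × 10⁻²⁶ × 2.693 × 10⁻²⁰) = 5.006 × 10⁻²³ kg·m/s.
λ = h/p = 1.32 × 10⁻¹¹ m = 13.2 pm.

λ = 13.2 pm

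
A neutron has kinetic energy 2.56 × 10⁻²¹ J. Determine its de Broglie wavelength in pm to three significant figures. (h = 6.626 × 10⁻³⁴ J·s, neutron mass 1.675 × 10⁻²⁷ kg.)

p = √(2mKE) = √(2 × 1.675 × 10⁻²⁷ × 2.560 × 10⁻²¹) = 2.928 × 10⁻²⁴ kg·m/s.
λ = h/p = 6.626 × 10⁻³⁴ / 2.928 × 10⁻²⁴ = 2.26 × 10⁻¹⁰ m = 226 pm.

λ = 226 pm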